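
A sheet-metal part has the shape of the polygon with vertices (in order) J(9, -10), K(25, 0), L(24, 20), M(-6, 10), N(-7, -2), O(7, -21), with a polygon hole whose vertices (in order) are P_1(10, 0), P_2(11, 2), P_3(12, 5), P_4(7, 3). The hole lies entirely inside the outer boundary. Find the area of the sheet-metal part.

Outer boundary:
Apply Gauss's area formula: 2A = Σ (x_i·y_{i+1} − x_{i+1}·y_i), indices taken mod 6.
Σ = (250) + (500) + (360) + (82) + (161) + (119) = 1472
Area = |Σ|/2 = 736.
Hole:
Apply the surveyor's formula: 2A = Σ (x_i·y_{i+1} − x_{i+1}·y_i), indices taken mod 4.
Σ = (20) + (31) + (1) + (-30) = 22
Area = |Σ|/2 = 11.
Net area = 736 − 11 = 725.

725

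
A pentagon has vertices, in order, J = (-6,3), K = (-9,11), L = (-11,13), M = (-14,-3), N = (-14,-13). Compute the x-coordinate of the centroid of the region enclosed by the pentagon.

Apply Gauss's area formula. First the cross-terms c_i = x_i·y_{i+1} − x_{i+1}·y_i:
  -39, 4, 215, 140, -120  ⇒  2A = 200, A = 100.
Then Σ (x_i + x_{i+1})·c_i = -6390, so x̄ = -6390 / (6·100) = -10.65.

-10.65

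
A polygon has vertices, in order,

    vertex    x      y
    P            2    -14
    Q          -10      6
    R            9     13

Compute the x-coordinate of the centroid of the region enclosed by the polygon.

Apply the shoelace (surveyor's) formula. First the cross-terms c_i = x_i·y_{i+1} − x_{i+1}·y_i:
  -128, -184, -152  ⇒  2A = -464, A = -232.
Then Σ (x_i + x_{i+1})·c_i = -464, so x̄ = -464 / (6·(-232)) = 1/3.

1/3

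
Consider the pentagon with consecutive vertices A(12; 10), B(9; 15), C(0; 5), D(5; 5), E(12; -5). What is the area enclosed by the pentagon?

102.5

Σ = (90) + (45) + (-25) + (-85) + (180) = 205
Area = |Σ|/2 = 102.5.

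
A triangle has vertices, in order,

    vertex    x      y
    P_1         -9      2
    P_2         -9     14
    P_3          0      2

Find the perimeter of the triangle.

|P_1P_2| = √((0)² + (12)²) = √144 = 12
|P_2P_3| = √((9)² + (-12)²) = √225 = 15
|P_3P_1| = √((-9)² + (0)²) = √81 = 9
Perimeter = 12 + 15 + 9 = 36.

36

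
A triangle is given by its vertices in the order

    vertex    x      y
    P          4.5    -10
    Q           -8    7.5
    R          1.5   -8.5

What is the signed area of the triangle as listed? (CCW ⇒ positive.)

Apply the shoelace (surveyor's) formula: 2A = Σ (x_i·y_{i+1} − x_{i+1}·y_i), indices taken mod 3.
P→Q: (4.5)(7.5) − (-8)(-10) = -46.25
Q→R: (-8)(-8.5) − (1.5)(7.5) = 56.75
R→P: (1.5)(-10) − (4.5)(-8.5) = 23.25
Σ = 33.75
Signed area = Σ/2 = 16.875 (positive ⇒ counter-clockwise traversal).

16.875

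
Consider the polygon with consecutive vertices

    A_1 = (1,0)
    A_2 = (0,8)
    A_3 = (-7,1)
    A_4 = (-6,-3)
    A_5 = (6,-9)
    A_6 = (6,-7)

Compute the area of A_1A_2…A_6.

91

Apply the surveyor's formula: 2A = Σ (x_i·y_{i+1} − x_{i+1}·y_i), indices taken mod 6.
A_1→A_2: (1)(8) − (0)(0) = 8
A_2→A_3: (0)(1) − (-7)(8) = 56
A_3→A_4: (-7)(-3) − (-6)(1) = 27
A_4→A_5: (-6)(-9) − (6)(-3) = 72
A_5→A_6: (6)(-7) − (6)(-9) = 12
A_6→A_1: (6)(0) − (1)(-7) = 7
Σ = 182
Area = |Σ|/2 = 91.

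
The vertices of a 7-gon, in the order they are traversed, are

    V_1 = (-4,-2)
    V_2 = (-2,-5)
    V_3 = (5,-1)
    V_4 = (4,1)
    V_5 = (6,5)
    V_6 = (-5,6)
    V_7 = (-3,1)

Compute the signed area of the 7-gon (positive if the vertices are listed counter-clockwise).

75

Apply the shoelace (surveyor's) formula: 2A = Σ (x_i·y_{i+1} − x_{i+1}·y_i), indices taken mod 7.
V_1→V_2: (-4)(-5) − (-2)(-2) = 16
V_2→V_3: (-2)(-1) − (5)(-5) = 27
V_3→V_4: (5)(1) − (4)(-1) = 9
V_4→V_5: (4)(5) − (6)(1) = 14
V_5→V_6: (6)(6) − (-5)(5) = 61
V_6→V_7: (-5)(1) − (-3)(6) = 13
V_7→V_1: (-3)(-2) − (-4)(1) = 10
Σ = 150
Signed area = Σ/2 = 75 (positive ⇒ counter-clockwise traversal).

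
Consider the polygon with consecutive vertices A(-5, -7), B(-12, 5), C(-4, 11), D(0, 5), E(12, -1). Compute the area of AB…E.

195

Cross-terms: -109, -112, -20, -60, -89  ⇒  Σ = -390
Area = |Σ|/2 = 195.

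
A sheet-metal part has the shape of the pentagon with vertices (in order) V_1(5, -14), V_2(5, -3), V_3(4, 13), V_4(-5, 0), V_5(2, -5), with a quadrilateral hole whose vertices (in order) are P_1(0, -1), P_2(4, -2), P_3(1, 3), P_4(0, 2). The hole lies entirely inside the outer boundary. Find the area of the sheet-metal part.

Outer boundary:
Apply the surveyor's formula: 2A = Σ (x_i·y_{i+1} − x_{i+1}·y_i), indices taken mod 5.
Σ = (55) + (77) + (65) + (25) + (-3) = 219
Area = |Σ|/2 = 109.5.
Hole:
Apply the shoelace formula: 2A = Σ (x_i·y_{i+1} − x_{i+1}·y_i), indices taken mod 4.
P_1→P_2: (0)(-2) − (4)(-1) = 4
P_2→P_3: (4)(3) − (1)(-2) = 14
P_3→P_4: (1)(2) − (0)(3) = 2
P_4→P_1: (0)(-1) − (0)(2) = 0
Σ = 20
Area = |Σ|/2 = 10.
Net area = 109.5 − 10 = 99.5.

99.5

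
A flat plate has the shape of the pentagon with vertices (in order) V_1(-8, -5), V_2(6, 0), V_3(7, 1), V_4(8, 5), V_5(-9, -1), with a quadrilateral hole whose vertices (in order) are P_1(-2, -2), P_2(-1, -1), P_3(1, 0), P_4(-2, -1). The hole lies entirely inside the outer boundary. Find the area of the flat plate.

67.5

Outer boundary:
Apply the surveyor's formula: 2A = Σ (x_i·y_{i+1} − x_{i+1}·y_i), indices taken mod 5.
Σ = (30) + (6) + (27) + (37) + (37) = 137
Area = |Σ|/2 = 68.5.
Hole:
Apply the shoelace formula: 2A = Σ (x_i·y_{i+1} − x_{i+1}·y_i), indices taken mod 4.
Σ = (0) + (1) + (-1) + (2) = 2
Area = |Σ|/2 = 1.
Net area = 68.5 − 1 = 67.5.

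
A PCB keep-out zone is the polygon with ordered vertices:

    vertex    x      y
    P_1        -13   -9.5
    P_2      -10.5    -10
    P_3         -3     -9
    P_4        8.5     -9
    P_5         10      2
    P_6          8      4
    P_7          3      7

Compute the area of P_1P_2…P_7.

217.875

Σ = (30.25) + (64.5) + (103.5) + (107) + (24) + (44) + (62.5) = 435.75
Area = |Σ|/2 = 217.875.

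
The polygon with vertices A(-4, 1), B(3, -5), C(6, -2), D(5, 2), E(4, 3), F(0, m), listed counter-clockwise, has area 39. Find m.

1

Write out the shoelace sum; only the two edges meeting at F involve m:
2·Area = [(4·m − 0·3) + (0·1 − (-4)·m)] + 70
       = 8·m + 70 = 78
⇒ m = 1.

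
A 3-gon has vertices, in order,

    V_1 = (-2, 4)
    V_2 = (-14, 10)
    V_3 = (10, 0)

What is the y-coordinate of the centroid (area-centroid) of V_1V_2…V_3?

14/3

Apply the surveyor's formula. First the cross-terms c_i = x_i·y_{i+1} − x_{i+1}·y_i:
  36, -100, 40  ⇒  2A = -24, A = -12.
Then Σ (y_i + y_{i+1})·c_i = -336, so ȳ = -336 / (6·(-12)) = 14/3.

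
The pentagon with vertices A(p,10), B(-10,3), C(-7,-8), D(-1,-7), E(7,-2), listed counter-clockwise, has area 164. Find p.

Write out the shoelace sum; only the two edges meeting at A involve p:
2·Area = [(7·10 − p·(-2)) + (p·3 − (-10)·10)] + 193
       = 5·p + 363 = 328
⇒ p = -7.

-7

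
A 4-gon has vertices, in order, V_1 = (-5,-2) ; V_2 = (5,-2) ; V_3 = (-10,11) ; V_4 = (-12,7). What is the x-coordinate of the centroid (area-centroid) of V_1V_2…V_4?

Apply Gauss's area formula. First the cross-terms c_i = x_i·y_{i+1} − x_{i+1}·y_i:
  20, 35, 62, 59  ⇒  2A = 176, A = 88.
Then Σ (x_i + x_{i+1})·c_i = -2542, so x̄ = -2542 / (6·88) = -1271/264.

-1271/264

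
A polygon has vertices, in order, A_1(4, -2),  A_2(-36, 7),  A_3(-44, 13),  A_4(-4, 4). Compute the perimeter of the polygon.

102

|A_1A_2| = √((-40)² + (9)²) = √1681 = 41
|A_2A_3| = √((-8)² + (6)²) = √100 = 10
|A_3A_4| = √((40)² + (-9)²) = √1681 = 41
|A_4A_1| = √((8)² + (-6)²) = √100 = 10
Perimeter = 41 + 10 + 41 + 10 = 102.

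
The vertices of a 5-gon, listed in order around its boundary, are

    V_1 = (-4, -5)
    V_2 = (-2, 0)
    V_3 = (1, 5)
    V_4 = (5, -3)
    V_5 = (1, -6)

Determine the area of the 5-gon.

Apply the shoelace (surveyor's) formula: 2A = Σ (x_i·y_{i+1} − x_{i+1}·y_i), indices taken mod 5.
V_1→V_2: (-4)(0) − (-2)(-5) = -10
V_2→V_3: (-2)(5) − (1)(0) = -10
V_3→V_4: (1)(-3) − (5)(5) = -28
V_4→V_5: (5)(-6) − (1)(-3) = -27
V_5→V_1: (1)(-5) − (-4)(-6) = -29
Σ = -104
Area = |Σ|/2 = 52.

52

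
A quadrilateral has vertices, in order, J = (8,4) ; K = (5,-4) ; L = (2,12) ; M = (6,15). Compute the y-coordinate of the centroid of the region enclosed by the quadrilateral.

1207/183

Apply the shoelace formula. First the cross-terms c_i = x_i·y_{i+1} − x_{i+1}·y_i:
  -52, 68, -42, -96  ⇒  2A = -122, A = -61.
Then Σ (y_i + y_{i+1})·c_i = -2414, so ȳ = -2414 / (6·(-61)) = 1207/183.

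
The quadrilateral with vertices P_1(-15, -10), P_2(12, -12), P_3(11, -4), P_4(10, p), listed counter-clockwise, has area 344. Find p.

Write out the shoelace sum; only the two edges meeting at P_4 involve p:
2·Area = [(11·p − 10·(-4)) + (10·(-10) − (-15)·p)] + 384
       = 26·p + 324 = 688
⇒ p = 14.

14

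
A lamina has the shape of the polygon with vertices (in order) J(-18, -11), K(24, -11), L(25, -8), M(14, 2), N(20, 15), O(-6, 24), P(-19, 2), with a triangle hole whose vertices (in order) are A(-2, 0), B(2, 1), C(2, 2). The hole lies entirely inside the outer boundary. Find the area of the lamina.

Outer boundary:
J→K: (-18)(-11) − (24)(-11) = 462
K→L: (24)(-8) − (25)(-11) = 83
L→M: (25)(2) − (14)(-8) = 162
M→N: (14)(15) − (20)(2) = 170
N→O: (20)(24) − (-6)(15) = 570
O→P: (-6)(2) − (-19)(24) = 444
P→J: (-19)(-11) − (-18)(2) = 245
Σ = 2136
Area = |Σ|/2 = 1068.
Hole:
Σ = (-2) + (2) + (4) = 4
Area = |Σ|/2 = 2.
Net area = 1068 − 2 = 1066.

1066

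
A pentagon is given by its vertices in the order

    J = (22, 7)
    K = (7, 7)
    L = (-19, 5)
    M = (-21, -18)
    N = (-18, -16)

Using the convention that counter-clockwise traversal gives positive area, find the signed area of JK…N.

Apply the shoelace (surveyor's) formula: 2A = Σ (x_i·y_{i+1} − x_{i+1}·y_i), indices taken mod 5.
J→K: (22)(7) − (7)(7) = 105
K→L: (7)(5) − (-19)(7) = 168
L→M: (-19)(-18) − (-21)(5) = 447
M→N: (-21)(-16) − (-18)(-18) = 12
N→J: (-18)(7) − (22)(-16) = 226
Σ = 958
Signed area = Σ/2 = 479 (positive ⇒ counter-clockwise traversal).

479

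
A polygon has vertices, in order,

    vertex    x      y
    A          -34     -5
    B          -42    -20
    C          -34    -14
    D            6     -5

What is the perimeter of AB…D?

108

|AB| = √((-8)² + (-15)²) = √289 = 17
|BC| = √((8)² + (6)²) = √100 = 10
|CD| = √((40)² + (9)²) = √1681 = 41
|DA| = √((-40)² + (0)²) = √1600 = 40
Perimeter = 17 + 10 + 41 + 40 = 108.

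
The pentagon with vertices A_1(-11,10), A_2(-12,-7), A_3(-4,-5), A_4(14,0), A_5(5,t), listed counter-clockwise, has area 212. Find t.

3

The doubled signed area Σ (x_i y_{i+1} − x_{i+1} y_i) is linear in t.
With t=0 it equals 349; the coefficient of t is 25 (from the two edges through A_5).
So 25·t + 349 = 2·212 = 424 ⇒ t = 3.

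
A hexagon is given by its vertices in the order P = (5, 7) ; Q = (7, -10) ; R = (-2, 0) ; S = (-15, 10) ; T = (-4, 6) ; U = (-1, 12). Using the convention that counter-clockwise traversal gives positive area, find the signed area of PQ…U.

Σ = (-99) + (-20) + (-20) + (-50) + (-42) + (-67) = -298
Signed area = Σ/2 = -149 (negative ⇒ clockwise traversal).

-149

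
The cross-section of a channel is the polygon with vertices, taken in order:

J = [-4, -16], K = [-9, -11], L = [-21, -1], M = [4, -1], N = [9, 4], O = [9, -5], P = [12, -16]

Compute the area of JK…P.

346.5

Cross-terms: -100, -222, 25, 25, -81, -84, -256  ⇒  Σ = -693
Area = |Σ|/2 = 346.5.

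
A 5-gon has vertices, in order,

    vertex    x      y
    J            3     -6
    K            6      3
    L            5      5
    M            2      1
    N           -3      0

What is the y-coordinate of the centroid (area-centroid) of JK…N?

Apply the surveyor's formula. First the cross-terms c_i = x_i·y_{i+1} − x_{i+1}·y_i:
  45, 15, -5, 3, 18  ⇒  2A = 76, A = 38.
Then Σ (y_i + y_{i+1})·c_i = -150, so ȳ = -150 / (6·38) = -25/38.

-25/38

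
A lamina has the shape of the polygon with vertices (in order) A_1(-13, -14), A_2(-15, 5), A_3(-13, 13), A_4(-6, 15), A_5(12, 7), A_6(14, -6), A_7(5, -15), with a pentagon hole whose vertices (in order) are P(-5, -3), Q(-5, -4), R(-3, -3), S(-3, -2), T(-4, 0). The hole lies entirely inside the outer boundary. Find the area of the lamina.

675

Outer boundary:
Apply Gauss's area formula: 2A = Σ (x_i·y_{i+1} − x_{i+1}·y_i), indices taken mod 7.
A_1→A_2: (-13)(5) − (-15)(-14) = -275
A_2→A_3: (-15)(13) − (-13)(5) = -130
A_3→A_4: (-13)(15) − (-6)(13) = -117
A_4→A_5: (-6)(7) − (12)(15) = -222
A_5→A_6: (12)(-6) − (14)(7) = -170
A_6→A_7: (14)(-15) − (5)(-6) = -180
A_7→A_1: (5)(-14) − (-13)(-15) = -265
Σ = -1359
Area = |Σ|/2 = 679.5.
Hole:
Σ = (5) + (3) + (-3) + (-8) + (12) = 9
Area = |Σ|/2 = 4.5.
Net area = 679.5 − 4.5 = 675.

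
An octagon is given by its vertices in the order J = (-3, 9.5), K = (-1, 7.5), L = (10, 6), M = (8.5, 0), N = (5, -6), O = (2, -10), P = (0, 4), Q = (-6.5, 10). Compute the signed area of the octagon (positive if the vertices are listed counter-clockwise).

-115.875

Apply the surveyor's formula: 2A = Σ (x_i·y_{i+1} − x_{i+1}·y_i), indices taken mod 8.
J→K: (-3)(7.5) − (-1)(9.5) = -13
K→L: (-1)(6) − (10)(7.5) = -81
L→M: (10)(0) − (8.5)(6) = -51
M→N: (8.5)(-6) − (5)(0) = -51
N→O: (5)(-10) − (2)(-6) = -38
O→P: (2)(4) − (0)(-10) = 8
P→Q: (0)(10) − (-6.5)(4) = 26
Q→J: (-6.5)(9.5) − (-3)(10) = -31.75
Σ = -231.75
Signed area = Σ/2 = -115.875 (negative ⇒ clockwise traversal).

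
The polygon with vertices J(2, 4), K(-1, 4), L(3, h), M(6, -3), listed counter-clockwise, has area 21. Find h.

-3

Write out the shoelace sum; only the two edges meeting at L involve h:
2·Area = [((-1)·h − 3·4) + (3·(-3) − 6·h)] + 42
       = -7·h + 21 = 42
⇒ h = -3.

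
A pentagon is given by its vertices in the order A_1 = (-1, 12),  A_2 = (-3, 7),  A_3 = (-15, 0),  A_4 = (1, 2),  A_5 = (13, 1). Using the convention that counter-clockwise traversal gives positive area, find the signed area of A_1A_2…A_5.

Apply the shoelace (surveyor's) formula: 2A = Σ (x_i·y_{i+1} − x_{i+1}·y_i), indices taken mod 5.
Σ = (29) + (105) + (-30) + (-25) + (157) = 236
Signed area = Σ/2 = 118 (positive ⇒ counter-clockwise traversal).

118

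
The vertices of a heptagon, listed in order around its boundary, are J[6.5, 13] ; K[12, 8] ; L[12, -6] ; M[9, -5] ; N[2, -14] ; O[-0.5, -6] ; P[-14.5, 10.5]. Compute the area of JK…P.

Apply Gauss's area formula: 2A = Σ (x_i·y_{i+1} − x_{i+1}·y_i), indices taken mod 7.
Σ = (-104) + (-168) + (-6) + (-116) + (-19) + (-92.25) + (-256.75) = -762
Area = |Σ|/2 = 381.

381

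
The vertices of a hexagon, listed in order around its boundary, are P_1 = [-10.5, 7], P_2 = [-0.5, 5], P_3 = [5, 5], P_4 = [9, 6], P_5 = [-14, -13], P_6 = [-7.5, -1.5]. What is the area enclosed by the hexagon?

Σ = (-49) + (-27.5) + (-15) + (-33) + (-76.5) + (-68.25) = -269.25
Area = |Σ|/2 = 134.625.

134.625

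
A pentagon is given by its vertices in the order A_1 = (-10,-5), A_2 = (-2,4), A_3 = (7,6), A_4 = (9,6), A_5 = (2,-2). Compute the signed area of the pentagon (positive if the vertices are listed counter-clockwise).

Apply Gauss's area formula: 2A = Σ (x_i·y_{i+1} − x_{i+1}·y_i), indices taken mod 5.
A_1→A_2: (-10)(4) − (-2)(-5) = -50
A_2→A_3: (-2)(6) − (7)(4) = -40
A_3→A_4: (7)(6) − (9)(6) = -12
A_4→A_5: (9)(-2) − (2)(6) = -30
A_5→A_1: (2)(-5) − (-10)(-2) = -30
Σ = -162
Signed area = Σ/2 = -81 (negative ⇒ clockwise traversal).

-81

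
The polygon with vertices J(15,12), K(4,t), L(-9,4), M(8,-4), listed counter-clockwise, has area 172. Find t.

Write out the shoelace sum; only the two edges meeting at K involve t:
2·Area = [(15·t − 4·12) + (4·4 − (-9)·t)] + 160
       = 24·t + 128 = 344
⇒ t = 9.

9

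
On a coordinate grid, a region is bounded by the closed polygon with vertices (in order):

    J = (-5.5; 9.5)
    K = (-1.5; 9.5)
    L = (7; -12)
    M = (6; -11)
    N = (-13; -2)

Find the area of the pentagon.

190.5

Cross-terms: -38, -48.5, -5, -155, -134.5  ⇒  Σ = -381
Area = |Σ|/2 = 190.5.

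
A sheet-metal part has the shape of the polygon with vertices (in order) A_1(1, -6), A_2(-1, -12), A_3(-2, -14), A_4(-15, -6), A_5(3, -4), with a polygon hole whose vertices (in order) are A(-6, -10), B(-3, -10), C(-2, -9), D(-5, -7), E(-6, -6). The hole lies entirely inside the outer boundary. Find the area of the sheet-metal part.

Outer boundary:
Σ = (-18) + (-10) + (-198) + (78) + (-14) = -162
Area = |Σ|/2 = 81.
Hole:
Apply the shoelace (surveyor's) formula: 2A = Σ (x_i·y_{i+1} − x_{i+1}·y_i), indices taken mod 5.
Σ = (30) + (7) + (-31) + (-12) + (24) = 18
Area = |Σ|/2 = 9.
Net area = 81 − 9 = 72.

72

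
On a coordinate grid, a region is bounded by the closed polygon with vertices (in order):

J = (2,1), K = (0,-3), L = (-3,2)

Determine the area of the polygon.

11

Apply the surveyor's formula: 2A = Σ (x_i·y_{i+1} − x_{i+1}·y_i), indices taken mod 3.
Σ = (-6) + (-9) + (-7) = -22
Area = |Σ|/2 = 11.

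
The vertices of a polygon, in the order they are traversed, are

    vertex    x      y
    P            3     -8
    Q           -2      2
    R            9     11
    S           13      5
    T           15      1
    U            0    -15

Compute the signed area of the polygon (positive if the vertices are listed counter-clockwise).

Σ = (-10) + (-40) + (-98) + (-62) + (-225) + (45) = -390
Signed area = Σ/2 = -195 (negative ⇒ clockwise traversal).

-195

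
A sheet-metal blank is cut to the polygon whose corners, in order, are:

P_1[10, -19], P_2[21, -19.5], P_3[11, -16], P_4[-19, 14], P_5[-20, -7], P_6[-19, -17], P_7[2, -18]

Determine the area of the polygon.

Apply the shoelace formula: 2A = Σ (x_i·y_{i+1} − x_{i+1}·y_i), indices taken mod 7.
Σ = (204) + (-121.5) + (-150) + (413) + (207) + (376) + (142) = 1070.5
Area = |Σ|/2 = 535.25.

535.25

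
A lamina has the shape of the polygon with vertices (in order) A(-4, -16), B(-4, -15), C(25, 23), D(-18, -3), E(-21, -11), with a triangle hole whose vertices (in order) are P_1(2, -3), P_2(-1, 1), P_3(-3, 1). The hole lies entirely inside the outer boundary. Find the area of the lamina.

Outer boundary:
Apply the surveyor's formula: 2A = Σ (x_i·y_{i+1} − x_{i+1}·y_i), indices taken mod 5.
Σ = (-4) + (283) + (339) + (135) + (292) = 1045
Area = |Σ|/2 = 522.5.
Hole:
Σ = (-1) + (2) + (7) = 8
Area = |Σ|/2 = 4.
Net area = 522.5 − 4 = 518.5.

518.5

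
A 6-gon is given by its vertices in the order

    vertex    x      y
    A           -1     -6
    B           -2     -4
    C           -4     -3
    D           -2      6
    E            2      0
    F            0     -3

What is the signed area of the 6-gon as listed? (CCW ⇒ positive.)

-34.5

Σ = (-8) + (-10) + (-30) + (-12) + (-6) + (-3) = -69
Signed area = Σ/2 = -34.5 (negative ⇒ clockwise traversal).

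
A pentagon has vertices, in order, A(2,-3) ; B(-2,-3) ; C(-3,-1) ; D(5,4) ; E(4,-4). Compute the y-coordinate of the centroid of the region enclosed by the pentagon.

Apply the shoelace formula. First the cross-terms c_i = x_i·y_{i+1} − x_{i+1}·y_i:
  -12, -7, -7, -36, -4  ⇒  2A = -66, A = -33.
Then Σ (y_i + y_{i+1})·c_i = 107, so ȳ = 107 / (6·(-33)) = -107/198.

-107/198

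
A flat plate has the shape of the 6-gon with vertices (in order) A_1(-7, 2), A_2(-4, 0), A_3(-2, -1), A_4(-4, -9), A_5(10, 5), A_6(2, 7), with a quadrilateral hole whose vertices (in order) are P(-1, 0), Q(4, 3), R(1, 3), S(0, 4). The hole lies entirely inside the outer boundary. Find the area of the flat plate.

97.5

Outer boundary:
Apply the shoelace formula: 2A = Σ (x_i·y_{i+1} − x_{i+1}·y_i), indices taken mod 6.
Σ = (8) + (4) + (14) + (70) + (60) + (53) = 209
Area = |Σ|/2 = 104.5.
Hole:
Σ = (-3) + (9) + (4) + (4) = 14
Area = |Σ|/2 = 7.
Net area = 104.5 − 7 = 97.5.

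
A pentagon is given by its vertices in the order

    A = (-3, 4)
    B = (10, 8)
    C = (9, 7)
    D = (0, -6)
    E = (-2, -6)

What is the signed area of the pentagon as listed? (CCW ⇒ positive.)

-79

Apply the shoelace formula: 2A = Σ (x_i·y_{i+1} − x_{i+1}·y_i), indices taken mod 5.
Cross-terms: -64, -2, -54, -12, -26  ⇒  Σ = -158
Signed area = Σ/2 = -79 (negative ⇒ clockwise traversal).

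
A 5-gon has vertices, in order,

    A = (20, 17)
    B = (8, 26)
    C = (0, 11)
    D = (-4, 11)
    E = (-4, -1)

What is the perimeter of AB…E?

78

|AB| = √((-12)² + (9)²) = √225 = 15
|BC| = √((-8)² + (-15)²) = √289 = 17
|CD| = √((-4)² + (0)²) = √16 = 4
|DE| = √((0)² + (-12)²) = √144 = 12
|EA| = √((24)² + (18)²) = √900 = 30
Perimeter = 15 + 17 + 4 + 12 + 30 = 78.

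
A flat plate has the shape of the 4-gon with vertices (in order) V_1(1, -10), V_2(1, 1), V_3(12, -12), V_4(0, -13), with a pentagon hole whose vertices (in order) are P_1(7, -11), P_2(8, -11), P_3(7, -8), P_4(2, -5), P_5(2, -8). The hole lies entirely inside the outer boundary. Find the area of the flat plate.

Outer boundary:
Σ = (11) + (-24) + (-156) + (13) = -156
Area = |Σ|/2 = 78.
Hole:
Apply the shoelace formula: 2A = Σ (x_i·y_{i+1} − x_{i+1}·y_i), indices taken mod 5.
Cross-terms: 11, 13, -19, -6, 34  ⇒  Σ = 33
Area = |Σ|/2 = 16.5.
Net area = 78 − 16.5 = 61.5.

61.5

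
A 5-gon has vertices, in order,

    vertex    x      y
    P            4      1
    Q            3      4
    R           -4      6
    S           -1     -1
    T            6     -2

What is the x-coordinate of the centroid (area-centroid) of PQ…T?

Apply the shoelace (surveyor's) formula. First the cross-terms c_i = x_i·y_{i+1} − x_{i+1}·y_i:
  13, 34, 10, 8, 14  ⇒  2A = 79, A = 39.5.
Then Σ (x_i + x_{i+1})·c_i = 187, so x̄ = 187 / (6·39.5) = 187/237.

187/237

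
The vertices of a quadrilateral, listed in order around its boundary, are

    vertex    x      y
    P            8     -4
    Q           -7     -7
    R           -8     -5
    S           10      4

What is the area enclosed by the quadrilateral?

Cross-terms: -84, -21, 18, -72  ⇒  Σ = -159
Area = |Σ|/2 = 79.5.

79.5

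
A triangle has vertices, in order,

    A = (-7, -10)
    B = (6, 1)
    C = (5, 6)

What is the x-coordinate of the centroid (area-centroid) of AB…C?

4/3

Apply Gauss's area formula. First the cross-terms c_i = x_i·y_{i+1} − x_{i+1}·y_i:
  53, 31, -8  ⇒  2A = 76, A = 38.
Then Σ (x_i + x_{i+1})·c_i = 304, so x̄ = 304 / (6·38) = 4/3.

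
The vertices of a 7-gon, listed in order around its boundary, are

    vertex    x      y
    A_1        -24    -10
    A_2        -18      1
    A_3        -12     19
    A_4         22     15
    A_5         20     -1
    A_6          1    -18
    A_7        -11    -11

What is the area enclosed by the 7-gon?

Apply the surveyor's formula: 2A = Σ (x_i·y_{i+1} − x_{i+1}·y_i), indices taken mod 7.
Σ = (-204) + (-330) + (-598) + (-322) + (-359) + (-209) + (-154) = -2176
Area = |Σ|/2 = 1088.

1088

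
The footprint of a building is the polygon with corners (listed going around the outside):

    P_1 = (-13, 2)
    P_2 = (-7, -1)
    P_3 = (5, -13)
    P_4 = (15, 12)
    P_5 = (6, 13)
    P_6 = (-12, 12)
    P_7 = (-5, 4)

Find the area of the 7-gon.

P_1→P_2: (-13)(-1) − (-7)(2) = 27
P_2→P_3: (-7)(-13) − (5)(-1) = 96
P_3→P_4: (5)(12) − (15)(-13) = 255
P_4→P_5: (15)(13) − (6)(12) = 123
P_5→P_6: (6)(12) − (-12)(13) = 228
P_6→P_7: (-12)(4) − (-5)(12) = 12
P_7→P_1: (-5)(2) − (-13)(4) = 42
Σ = 783
Area = |Σ|/2 = 391.5.

391.5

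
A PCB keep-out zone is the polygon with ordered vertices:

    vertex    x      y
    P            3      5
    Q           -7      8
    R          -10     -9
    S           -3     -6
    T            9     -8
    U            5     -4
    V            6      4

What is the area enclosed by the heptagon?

189.5

Cross-terms: 59, 143, 33, 78, 4, 44, 18  ⇒  Σ = 379
Area = |Σ|/2 = 189.5.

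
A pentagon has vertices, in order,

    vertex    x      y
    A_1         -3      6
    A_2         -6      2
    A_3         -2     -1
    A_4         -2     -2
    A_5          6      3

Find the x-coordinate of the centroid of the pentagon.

-199/279

Apply the shoelace formula. First the cross-terms c_i = x_i·y_{i+1} − x_{i+1}·y_i:
  30, 10, 2, 6, 45  ⇒  2A = 93, A = 46.5.
Then Σ (x_i + x_{i+1})·c_i = -199, so x̄ = -199 / (6·46.5) = -199/279.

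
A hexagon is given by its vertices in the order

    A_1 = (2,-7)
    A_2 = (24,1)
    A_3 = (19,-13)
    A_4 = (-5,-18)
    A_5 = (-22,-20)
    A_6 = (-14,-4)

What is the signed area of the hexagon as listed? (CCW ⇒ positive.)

-475

Apply Gauss's area formula: 2A = Σ (x_i·y_{i+1} − x_{i+1}·y_i), indices taken mod 6.
Σ = (170) + (-331) + (-407) + (-296) + (-192) + (106) = -950
Signed area = Σ/2 = -475 (negative ⇒ clockwise traversal).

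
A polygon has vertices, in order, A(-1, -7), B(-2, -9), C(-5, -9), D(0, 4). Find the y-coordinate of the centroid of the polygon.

-109/24

Apply the shoelace (surveyor's) formula. First the cross-terms c_i = x_i·y_{i+1} − x_{i+1}·y_i:
  -5, -27, -20, 4  ⇒  2A = -48, A = -24.
Then Σ (y_i + y_{i+1})·c_i = 654, so ȳ = 654 / (6·(-24)) = -109/24.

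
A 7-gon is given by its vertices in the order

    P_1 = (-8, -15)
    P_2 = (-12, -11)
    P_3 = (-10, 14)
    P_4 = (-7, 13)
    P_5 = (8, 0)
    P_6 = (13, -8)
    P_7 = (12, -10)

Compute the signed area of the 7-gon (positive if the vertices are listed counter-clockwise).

-432

Apply the surveyor's formula: 2A = Σ (x_i·y_{i+1} − x_{i+1}·y_i), indices taken mod 7.
Σ = (-92) + (-278) + (-32) + (-104) + (-64) + (-34) + (-260) = -864
Signed area = Σ/2 = -432 (negative ⇒ clockwise traversal).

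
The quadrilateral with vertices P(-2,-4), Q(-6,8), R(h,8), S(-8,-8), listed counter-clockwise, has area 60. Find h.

The doubled signed area Σ (x_i y_{i+1} − x_{i+1} y_i) is linear in h.
With h=0 it equals -8; the coefficient of h is -16 (from the two edges through R).
So -16·h + -8 = 2·60 = 120 ⇒ h = -8.

-8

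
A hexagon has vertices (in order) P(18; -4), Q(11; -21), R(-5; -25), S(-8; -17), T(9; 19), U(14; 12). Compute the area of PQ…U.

629

Σ = (-334) + (-380) + (-115) + (1) + (-158) + (-272) = -1258
Area = |Σ|/2 = 629.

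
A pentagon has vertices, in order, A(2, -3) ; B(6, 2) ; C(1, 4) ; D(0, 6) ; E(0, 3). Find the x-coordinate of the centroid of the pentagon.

27/11

Apply the shoelace formula. First the cross-terms c_i = x_i·y_{i+1} − x_{i+1}·y_i:
  22, 22, 6, 0, -6  ⇒  2A = 44, A = 22.
Then Σ (x_i + x_{i+1})·c_i = 324, so x̄ = 324 / (6·22) = 27/11.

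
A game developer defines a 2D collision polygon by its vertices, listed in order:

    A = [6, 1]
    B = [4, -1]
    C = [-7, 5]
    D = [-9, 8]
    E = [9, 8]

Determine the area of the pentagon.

95.5

Apply the surveyor's formula: 2A = Σ (x_i·y_{i+1} − x_{i+1}·y_i), indices taken mod 5.
A→B: (6)(-1) − (4)(1) = -10
B→C: (4)(5) − (-7)(-1) = 13
C→D: (-7)(8) − (-9)(5) = -11
D→E: (-9)(8) − (9)(8) = -144
E→A: (9)(1) − (6)(8) = -39
Σ = -191
Area = |Σ|/2 = 95.5.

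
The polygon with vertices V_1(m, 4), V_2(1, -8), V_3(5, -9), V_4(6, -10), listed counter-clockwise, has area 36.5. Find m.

Write out the shoelace sum; only the two edges meeting at V_1 involve m:
2·Area = [(6·4 − m·(-10)) + (m·(-8) − 1·4)] + 35
       = 2·m + 55 = 73
⇒ m = 9.

9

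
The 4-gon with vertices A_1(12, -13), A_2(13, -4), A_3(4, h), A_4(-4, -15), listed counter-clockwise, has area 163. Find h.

1

Write out the shoelace sum; only the two edges meeting at A_3 involve h:
2·Area = [(13·h − 4·(-4)) + (4·(-15) − (-4)·h)] + 353
       = 17·h + 309 = 326
⇒ h = 1.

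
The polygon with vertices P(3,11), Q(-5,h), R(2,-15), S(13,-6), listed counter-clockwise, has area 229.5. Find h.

-15

Write out the shoelace sum; only the two edges meeting at Q involve h:
2·Area = [(3·h − (-5)·11) + ((-5)·(-15) − 2·h)] + 344
       = 1·h + 474 = 459
⇒ h = -15.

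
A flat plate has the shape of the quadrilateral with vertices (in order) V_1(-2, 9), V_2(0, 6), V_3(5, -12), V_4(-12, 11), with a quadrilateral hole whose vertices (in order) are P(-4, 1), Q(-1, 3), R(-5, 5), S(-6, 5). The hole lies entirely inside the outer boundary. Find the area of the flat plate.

99.5

Outer boundary:
Apply the surveyor's formula: 2A = Σ (x_i·y_{i+1} − x_{i+1}·y_i), indices taken mod 4.
V_1→V_2: (-2)(6) − (0)(9) = -12
V_2→V_3: (0)(-12) − (5)(6) = -30
V_3→V_4: (5)(11) − (-12)(-12) = -89
V_4→V_1: (-12)(9) − (-2)(11) = -86
Σ = -217
Area = |Σ|/2 = 108.5.
Hole:
Apply the surveyor's formula: 2A = Σ (x_i·y_{i+1} − x_{i+1}·y_i), indices taken mod 4.
Σ = (-11) + (10) + (5) + (14) = 18
Area = |Σ|/2 = 9.
Net area = 108.5 − 9 = 99.5.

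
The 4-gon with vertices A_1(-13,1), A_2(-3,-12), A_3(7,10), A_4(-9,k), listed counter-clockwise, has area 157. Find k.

1

Write out the shoelace sum; only the two edges meeting at A_4 involve k:
2·Area = [(7·k − (-9)·10) + ((-9)·1 − (-13)·k)] + 213
       = 20·k + 294 = 314
⇒ k = 1.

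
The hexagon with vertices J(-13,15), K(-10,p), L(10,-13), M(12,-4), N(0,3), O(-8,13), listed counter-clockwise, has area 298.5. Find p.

-4

The doubled signed area Σ (x_i y_{i+1} − x_{i+1} y_i) is linear in p.
With p=0 it equals 505; the coefficient of p is -23 (from the two edges through K).
So -23·p + 505 = 2·298.5 = 597 ⇒ p = -4.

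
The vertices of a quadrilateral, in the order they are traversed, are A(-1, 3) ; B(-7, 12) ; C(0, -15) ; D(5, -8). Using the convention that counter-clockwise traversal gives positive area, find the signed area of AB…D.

98

Apply the shoelace (surveyor's) formula: 2A = Σ (x_i·y_{i+1} − x_{i+1}·y_i), indices taken mod 4.
A→B: (-1)(12) − (-7)(3) = 9
B→C: (-7)(-15) − (0)(12) = 105
C→D: (0)(-8) − (5)(-15) = 75
D→A: (5)(3) − (-1)(-8) = 7
Σ = 196
Signed area = Σ/2 = 98 (positive ⇒ counter-clockwise traversal).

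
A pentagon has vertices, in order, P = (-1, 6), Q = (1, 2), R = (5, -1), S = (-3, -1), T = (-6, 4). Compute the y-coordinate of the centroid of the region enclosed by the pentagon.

Apply the surveyor's formula. First the cross-terms c_i = x_i·y_{i+1} − x_{i+1}·y_i:
  -8, -11, -8, -18, -32  ⇒  2A = -77, A = -38.5.
Then Σ (y_i + y_{i+1})·c_i = -433, so ȳ = -433 / (6·(-38.5)) = 433/231.

433/231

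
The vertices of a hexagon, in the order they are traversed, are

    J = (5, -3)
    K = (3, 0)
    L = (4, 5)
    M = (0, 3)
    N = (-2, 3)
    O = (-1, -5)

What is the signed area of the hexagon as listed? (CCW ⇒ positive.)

41.5

Cross-terms: 9, 15, 12, 6, 13, 28  ⇒  Σ = 83
Signed area = Σ/2 = 41.5 (positive ⇒ counter-clockwise traversal).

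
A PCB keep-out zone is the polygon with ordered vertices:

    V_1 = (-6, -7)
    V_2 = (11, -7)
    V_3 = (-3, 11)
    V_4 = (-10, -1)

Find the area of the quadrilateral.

198

Σ = (119) + (100) + (113) + (64) = 396
Area = |Σ|/2 = 198.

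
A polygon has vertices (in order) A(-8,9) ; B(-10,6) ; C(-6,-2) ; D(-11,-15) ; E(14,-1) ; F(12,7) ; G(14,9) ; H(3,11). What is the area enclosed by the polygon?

374.5

Cross-terms: 42, 56, 68, 221, 110, 10, 127, 115  ⇒  Σ = 749
Area = |Σ|/2 = 374.5.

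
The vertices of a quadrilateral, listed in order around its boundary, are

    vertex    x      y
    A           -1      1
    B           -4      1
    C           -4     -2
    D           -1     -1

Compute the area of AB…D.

7.5

Apply the shoelace formula: 2A = Σ (x_i·y_{i+1} − x_{i+1}·y_i), indices taken mod 4.
Σ = (3) + (12) + (2) + (-2) = 15
Area = |Σ|/2 = 7.5.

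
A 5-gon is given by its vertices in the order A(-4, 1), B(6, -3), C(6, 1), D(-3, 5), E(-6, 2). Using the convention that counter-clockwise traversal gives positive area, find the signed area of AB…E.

44.5

Apply the shoelace formula: 2A = Σ (x_i·y_{i+1} − x_{i+1}·y_i), indices taken mod 5.
Σ = (6) + (24) + (33) + (24) + (2) = 89
Signed area = Σ/2 = 44.5 (positive ⇒ counter-clockwise traversal).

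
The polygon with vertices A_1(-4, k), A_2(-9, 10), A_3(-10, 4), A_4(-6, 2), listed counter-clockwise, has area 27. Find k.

The doubled signed area Σ (x_i y_{i+1} − x_{i+1} y_i) is linear in k.
With k=0 it equals 36; the coefficient of k is 3 (from the two edges through A_1).
So 3·k + 36 = 2·27 = 54 ⇒ k = 6.

6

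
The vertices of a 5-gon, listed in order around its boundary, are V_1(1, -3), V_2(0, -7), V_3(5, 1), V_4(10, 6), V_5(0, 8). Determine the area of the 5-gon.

60

Apply the shoelace (surveyor's) formula: 2A = Σ (x_i·y_{i+1} − x_{i+1}·y_i), indices taken mod 5.
Σ = (-7) + (35) + (20) + (80) + (-8) = 120
Area = |Σ|/2 = 60.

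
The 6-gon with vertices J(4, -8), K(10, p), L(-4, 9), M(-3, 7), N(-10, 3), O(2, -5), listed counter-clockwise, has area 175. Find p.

9

Write out the shoelace sum; only the two edges meeting at K involve p:
2·Area = [(4·p − 10·(-8)) + (10·9 − (-4)·p)] + 108
       = 8·p + 278 = 350
⇒ p = 9.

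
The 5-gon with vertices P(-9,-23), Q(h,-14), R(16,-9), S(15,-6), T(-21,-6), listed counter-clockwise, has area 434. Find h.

The doubled signed area Σ (x_i y_{i+1} − x_{i+1} y_i) is linear in h.
With h=0 it equals 602; the coefficient of h is 14 (from the two edges through Q).
So 14·h + 602 = 2·434 = 868 ⇒ h = 19.

19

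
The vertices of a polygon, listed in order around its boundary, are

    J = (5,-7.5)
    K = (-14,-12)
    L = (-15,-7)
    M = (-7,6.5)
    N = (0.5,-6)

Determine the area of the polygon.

Apply the surveyor's formula: 2A = Σ (x_i·y_{i+1} − x_{i+1}·y_i), indices taken mod 5.
Cross-terms: -165, -82, -146.5, 38.75, 26.25  ⇒  Σ = -328.5
Area = |Σ|/2 = 164.25.

164.25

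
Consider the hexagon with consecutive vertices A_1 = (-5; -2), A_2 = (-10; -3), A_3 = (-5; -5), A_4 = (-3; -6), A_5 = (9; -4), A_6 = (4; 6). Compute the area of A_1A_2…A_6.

101.5

Σ = (-5) + (35) + (15) + (66) + (70) + (22) = 203
Area = |Σ|/2 = 101.5.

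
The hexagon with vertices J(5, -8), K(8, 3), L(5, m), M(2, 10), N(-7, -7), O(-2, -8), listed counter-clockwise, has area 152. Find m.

6

The doubled signed area Σ (x_i y_{i+1} − x_{i+1} y_i) is linear in m.
With m=0 it equals 268; the coefficient of m is 6 (from the two edges through L).
So 6·m + 268 = 2·152 = 304 ⇒ m = 6.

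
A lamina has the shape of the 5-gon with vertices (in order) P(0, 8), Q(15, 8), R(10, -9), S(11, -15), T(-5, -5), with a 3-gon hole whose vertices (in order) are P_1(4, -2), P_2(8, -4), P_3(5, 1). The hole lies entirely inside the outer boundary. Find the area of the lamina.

271

Outer boundary:
P→Q: (0)(8) − (15)(8) = -120
Q→R: (15)(-9) − (10)(8) = -215
R→S: (10)(-15) − (11)(-9) = -51
S→T: (11)(-5) − (-5)(-15) = -130
T→P: (-5)(8) − (0)(-5) = -40
Σ = -556
Area = |Σ|/2 = 278.
Hole:
Apply the surveyor's formula: 2A = Σ (x_i·y_{i+1} − x_{i+1}·y_i), indices taken mod 3.
P_1→P_2: (4)(-4) − (8)(-2) = 0
P_2→P_3: (8)(1) − (5)(-4) = 28
P_3→P_1: (5)(-2) − (4)(1) = -14
Σ = 14
Area = |Σ|/2 = 7.
Net area = 278 − 7 = 271.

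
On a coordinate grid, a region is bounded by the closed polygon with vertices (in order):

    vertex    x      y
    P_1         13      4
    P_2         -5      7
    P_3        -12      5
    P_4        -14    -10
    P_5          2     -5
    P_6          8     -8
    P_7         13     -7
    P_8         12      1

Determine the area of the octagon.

327

Apply the shoelace (surveyor's) formula: 2A = Σ (x_i·y_{i+1} − x_{i+1}·y_i), indices taken mod 8.
Cross-terms: 111, 59, 190, 90, 24, 48, 97, 35  ⇒  Σ = 654
Area = |Σ|/2 = 327.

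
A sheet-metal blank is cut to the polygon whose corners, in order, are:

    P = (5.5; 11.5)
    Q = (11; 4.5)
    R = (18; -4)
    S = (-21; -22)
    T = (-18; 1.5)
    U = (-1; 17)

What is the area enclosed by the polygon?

771.875

Σ = (-101.75) + (-125) + (-480) + (-427.5) + (-304.5) + (-105) = -1543.75
Area = |Σ|/2 = 771.875.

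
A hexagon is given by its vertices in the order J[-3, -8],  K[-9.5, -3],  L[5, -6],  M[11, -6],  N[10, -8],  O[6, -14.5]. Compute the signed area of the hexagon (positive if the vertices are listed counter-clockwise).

-87.75

Apply Gauss's area formula: 2A = Σ (x_i·y_{i+1} − x_{i+1}·y_i), indices taken mod 6.
Σ = (-67) + (72) + (36) + (-28) + (-97) + (-91.5) = -175.5
Signed area = Σ/2 = -87.75 (negative ⇒ clockwise traversal).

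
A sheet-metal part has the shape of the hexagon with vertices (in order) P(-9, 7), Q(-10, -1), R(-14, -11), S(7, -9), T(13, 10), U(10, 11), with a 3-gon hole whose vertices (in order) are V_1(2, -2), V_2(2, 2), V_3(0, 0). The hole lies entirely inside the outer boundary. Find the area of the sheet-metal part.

384.5

Outer boundary:
Σ = (79) + (96) + (203) + (187) + (43) + (169) = 777
Area = |Σ|/2 = 388.5.
Hole:
V_1→V_2: (2)(2) − (2)(-2) = 8
V_2→V_3: (2)(0) − (0)(2) = 0
V_3→V_1: (0)(-2) − (2)(0) = 0
Σ = 8
Area = |Σ|/2 = 4.
Net area = 388.5 − 4 = 384.5.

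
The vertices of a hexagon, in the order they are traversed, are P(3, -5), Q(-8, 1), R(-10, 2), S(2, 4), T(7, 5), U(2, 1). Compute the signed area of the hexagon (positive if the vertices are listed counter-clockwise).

Cross-terms: -37, -6, -44, -18, -3, -13  ⇒  Σ = -121
Signed area = Σ/2 = -60.5 (negative ⇒ clockwise traversal).

-60.5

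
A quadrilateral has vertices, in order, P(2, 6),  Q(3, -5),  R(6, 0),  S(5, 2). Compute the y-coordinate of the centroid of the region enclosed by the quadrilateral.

0.45

Apply the surveyor's formula. First the cross-terms c_i = x_i·y_{i+1} − x_{i+1}·y_i:
  -28, 30, 12, 26  ⇒  2A = 40, A = 20.
Then Σ (y_i + y_{i+1})·c_i = 54, so ȳ = 54 / (6·20) = 0.45.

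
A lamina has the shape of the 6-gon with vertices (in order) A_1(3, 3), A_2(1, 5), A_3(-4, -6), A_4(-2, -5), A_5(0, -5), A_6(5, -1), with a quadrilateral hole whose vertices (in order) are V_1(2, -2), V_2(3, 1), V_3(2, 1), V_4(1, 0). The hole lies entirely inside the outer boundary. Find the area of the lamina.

40.5

Outer boundary:
Apply Gauss's area formula: 2A = Σ (x_i·y_{i+1} − x_{i+1}·y_i), indices taken mod 6.
Σ = (12) + (14) + (8) + (10) + (25) + (18) = 87
Area = |Σ|/2 = 43.5.
Hole:
Apply the shoelace formula: 2A = Σ (x_i·y_{i+1} − x_{i+1}·y_i), indices taken mod 4.
Σ = (8) + (1) + (-1) + (-2) = 6
Area = |Σ|/2 = 3.
Net area = 43.5 − 3 = 40.5.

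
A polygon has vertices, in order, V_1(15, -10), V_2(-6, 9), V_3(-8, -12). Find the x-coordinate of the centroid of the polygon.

1/3

Apply the shoelace formula. First the cross-terms c_i = x_i·y_{i+1} − x_{i+1}·y_i:
  75, 144, 260  ⇒  2A = 479, A = 239.5.
Then Σ (x_i + x_{i+1})·c_i = 479, so x̄ = 479 / (6·239.5) = 1/3.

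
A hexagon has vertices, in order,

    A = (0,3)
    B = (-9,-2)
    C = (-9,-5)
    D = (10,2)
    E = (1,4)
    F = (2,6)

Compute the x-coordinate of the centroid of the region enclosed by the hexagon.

Apply the surveyor's formula. First the cross-terms c_i = x_i·y_{i+1} − x_{i+1}·y_i:
  27, 27, 32, 38, -2, 6  ⇒  2A = 128, A = 64.
Then Σ (x_i + x_{i+1})·c_i = -273, so x̄ = -273 / (6·64) = -0.7109375.

-0.7109375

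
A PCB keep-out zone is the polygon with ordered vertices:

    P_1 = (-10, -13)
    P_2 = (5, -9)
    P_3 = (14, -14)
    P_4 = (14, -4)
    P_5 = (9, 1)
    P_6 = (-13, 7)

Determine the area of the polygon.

Apply Gauss's area formula: 2A = Σ (x_i·y_{i+1} − x_{i+1}·y_i), indices taken mod 6.
Cross-terms: 155, 56, 140, 50, 76, 239  ⇒  Σ = 716
Area = |Σ|/2 = 358.

358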